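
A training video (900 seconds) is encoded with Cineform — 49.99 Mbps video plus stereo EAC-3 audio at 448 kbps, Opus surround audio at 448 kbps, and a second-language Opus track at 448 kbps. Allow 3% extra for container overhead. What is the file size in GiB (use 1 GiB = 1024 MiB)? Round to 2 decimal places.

5.54 GiB

Audio total: 448 + 448 + 448 = 1344 kbps = 1.344 Mbps.
Total bitrate: 49.99 + 1.344 = 51.334 Mbps.
Stream data: 51.334 Mbps × 900 s = 46200.6 Mb.
With 3% container overhead: ×1.03.
47,587 Mb = 5,948,327,250 bytes ÷ 1,073,741,824 = 5.540 GiB.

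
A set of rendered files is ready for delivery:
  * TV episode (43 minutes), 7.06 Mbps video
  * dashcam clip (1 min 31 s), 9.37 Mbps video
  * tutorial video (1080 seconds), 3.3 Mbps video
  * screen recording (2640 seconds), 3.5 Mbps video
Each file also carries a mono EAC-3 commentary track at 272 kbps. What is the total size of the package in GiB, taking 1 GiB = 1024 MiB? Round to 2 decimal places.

3.91 GiB

Audio: 272 kbps = 0.272 Mbps.
TV episode: 7.332 Mbps × 2580 s = 18916.6 Mb
dashcam clip: 9.642 Mbps × 91 s = 877.4 Mb
tutorial video: 3.572 Mbps × 1080 s = 3857.8 Mb
screen recording: 3.772 Mbps × 2640 s = 9958.1 Mb
Total: 33609.8 Mb = 4201.2 MB.
= 3.913 GiB.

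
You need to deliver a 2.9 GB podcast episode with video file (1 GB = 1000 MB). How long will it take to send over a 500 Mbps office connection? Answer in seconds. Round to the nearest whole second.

File: 2.9 GB = 23200.0 Mb.
At 500 Mbps: 23200.0 / 500 = 46.4 s ≈ 46.4 seconds.

46 seconds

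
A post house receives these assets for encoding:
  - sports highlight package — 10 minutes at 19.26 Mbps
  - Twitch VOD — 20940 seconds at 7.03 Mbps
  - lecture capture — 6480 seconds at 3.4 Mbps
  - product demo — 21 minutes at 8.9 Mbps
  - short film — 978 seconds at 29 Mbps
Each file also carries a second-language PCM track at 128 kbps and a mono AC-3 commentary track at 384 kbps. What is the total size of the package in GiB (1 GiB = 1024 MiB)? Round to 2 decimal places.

27.46 GiB

Audio total: 128 + 384 = 512 kbps = 0.512 Mbps.
sports highlight package: 19.772 Mbps × 600 s = 11863.2 Mb
Twitch VOD: 7.542 Mbps × 20940 s = 157929.5 Mb
lecture capture: 3.912 Mbps × 6480 s = 25349.8 Mb
product demo: 9.412 Mbps × 1260 s = 11859.1 Mb
short film: 29.512 Mbps × 978 s = 28862.7 Mb
Total: 235864.3 Mb = 29483.0 MB.
= 27.46 GiB.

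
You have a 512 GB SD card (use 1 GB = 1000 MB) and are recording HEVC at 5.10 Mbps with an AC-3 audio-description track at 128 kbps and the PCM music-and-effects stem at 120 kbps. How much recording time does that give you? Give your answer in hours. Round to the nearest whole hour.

213 hours

Audio total: 128 + 120 = 248 kbps = 0.248 Mbps.
Total bitrate: 5.10 + 0.248 = 5.348 Mbps.
Capacity: 512 GB = 4,096,000 Mb.
Recording time: 4,096,000 / 5.348 = 765,894 s ≈ 213 hours.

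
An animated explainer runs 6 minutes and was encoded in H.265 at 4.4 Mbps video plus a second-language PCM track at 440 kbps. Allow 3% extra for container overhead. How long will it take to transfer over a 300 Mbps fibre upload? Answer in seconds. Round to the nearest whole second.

6 min = 360 s
Audio: 440 kbps = 0.440 Mbps.
Total bitrate: 4.840 Mbps.
File: 4.840 Mbps × 360 s = 1742.4 Mb.
With 3% container overhead: ×1.03. → 1794.7 Mb.
At 300 Mbps: 1794.7 / 300 = 6.0 s ≈ 5.98 seconds.

6 seconds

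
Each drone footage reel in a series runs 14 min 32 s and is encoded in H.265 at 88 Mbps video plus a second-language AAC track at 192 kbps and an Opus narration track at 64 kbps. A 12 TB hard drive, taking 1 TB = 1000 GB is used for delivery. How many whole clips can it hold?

14 min 32 s = 872 s
Audio total: 192 + 64 = 256 kbps = 0.256 Mbps.
Total bitrate: 88.256 Mbps.
Per item: 88.256 Mbps × 872 s = 76,959 Mb = 9,620 MB.
Capacity: 12 TB = 96,000,000 Mb; 1247.41 items → 1247 complete.

1247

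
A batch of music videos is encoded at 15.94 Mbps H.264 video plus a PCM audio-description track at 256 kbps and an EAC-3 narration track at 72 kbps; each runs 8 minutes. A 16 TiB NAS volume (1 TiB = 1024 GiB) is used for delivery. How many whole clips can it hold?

18023

8 min = 480 s
Audio total: 256 + 72 = 328 kbps = 0.328 Mbps.
Total bitrate: 16.268 Mbps.
Per item: 16.268 Mbps × 480 s = 7,809 Mb = 976.1 MB.
Capacity: 16 TiB = 140,737,488 Mb; 18023.30 items → 18023 complete.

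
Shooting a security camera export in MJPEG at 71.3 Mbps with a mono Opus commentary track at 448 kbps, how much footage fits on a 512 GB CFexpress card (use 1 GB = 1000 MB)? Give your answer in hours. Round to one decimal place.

15.9 hours

Audio: 448 kbps = 0.448 Mbps.
Total bitrate: 71.3 + 0.448 = 71.748 Mbps.
Capacity: 512 GB = 4,096,000 Mb.
Recording time: 4,096,000 / 71.748 = 57,089 s ≈ 15.9 hours.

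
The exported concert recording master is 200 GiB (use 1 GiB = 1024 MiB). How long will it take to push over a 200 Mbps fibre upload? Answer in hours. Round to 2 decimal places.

File: 200 GiB = 1717986.9 Mb.
At 200 Mbps: 1717986.9 / 200 = 8589.9 s ≈ 2.39 hours.

2.39 hours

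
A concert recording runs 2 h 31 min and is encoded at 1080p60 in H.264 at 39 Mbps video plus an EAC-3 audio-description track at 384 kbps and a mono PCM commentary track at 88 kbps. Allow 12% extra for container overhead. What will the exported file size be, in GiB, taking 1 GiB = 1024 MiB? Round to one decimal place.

2 h 31 min = 151 min = 9060 s
Audio total: 384 + 88 = 472 kbps = 0.472 Mbps.
Total bitrate: 39 + 0.472 = 39.472 Mbps.
Stream data: 39.472 Mbps × 9060 s = 357616.3 Mb.
With 12% container overhead: ×1.12.
400,530 Mb = 50,066,284,800 bytes ÷ 1,073,741,824 = 46.63 GiB.

46.6 GiB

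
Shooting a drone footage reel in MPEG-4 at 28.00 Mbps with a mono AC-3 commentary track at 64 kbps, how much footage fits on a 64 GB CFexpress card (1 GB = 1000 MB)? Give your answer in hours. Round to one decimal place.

5.1 hours

Audio: 64 kbps = 0.064 Mbps.
Total bitrate: 28.00 + 0.064 = 28.064 Mbps.
Capacity: 64 GB = 512,000 Mb.
Recording time: 512,000 / 28.064 = 18,244 s ≈ 5.07 hours.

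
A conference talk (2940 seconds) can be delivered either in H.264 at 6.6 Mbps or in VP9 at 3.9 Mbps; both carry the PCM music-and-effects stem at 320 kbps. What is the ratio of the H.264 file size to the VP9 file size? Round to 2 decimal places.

1.64

Audio: 320 kbps = 0.320 Mbps.
H.264: 6.920 Mbps × 2940 s = 20344.8 Mb = 2.368 GiB.
VP9: 4.220 Mbps × 2940 s = 12406.8 Mb = 1.444 GiB.
Ratio: 2.368 / 1.444 = 1.640.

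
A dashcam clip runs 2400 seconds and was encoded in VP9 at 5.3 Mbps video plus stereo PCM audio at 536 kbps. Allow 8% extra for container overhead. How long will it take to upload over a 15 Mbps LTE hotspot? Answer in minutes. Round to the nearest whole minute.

Audio: 536 kbps = 0.536 Mbps.
Total bitrate: 5.836 Mbps.
File: 5.836 Mbps × 2400 s = 14006.4 Mb.
With 8% container overhead: ×1.08. → 15126.9 Mb.
At 15 Mbps: 15126.9 / 15 = 1008.5 s ≈ 16.8 minutes.

17 minutes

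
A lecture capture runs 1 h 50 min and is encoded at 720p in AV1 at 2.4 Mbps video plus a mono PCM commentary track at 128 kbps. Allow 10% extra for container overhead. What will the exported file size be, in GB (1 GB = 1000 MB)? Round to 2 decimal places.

2.29 GB

1 h 50 min = 110 min = 6600 s
Audio: 128 kbps = 0.128 Mbps.
Total bitrate: 2.4 + 0.128 = 2.528 Mbps.
Stream data: 2.528 Mbps × 6600 s = 16684.8 Mb.
With 10% container overhead: ×1.10.
18,353 Mb ÷ 8 = 2,294 MB → 2.294 GB.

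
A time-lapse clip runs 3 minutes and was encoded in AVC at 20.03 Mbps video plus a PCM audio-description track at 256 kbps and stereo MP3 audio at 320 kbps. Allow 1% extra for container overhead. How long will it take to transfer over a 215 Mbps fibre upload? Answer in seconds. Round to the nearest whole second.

17 seconds

3 min = 180 s
Audio total: 256 + 320 = 576 kbps = 0.576 Mbps.
Total bitrate: 20.606 Mbps.
File: 20.606 Mbps × 180 s = 3709.1 Mb.
With 1% container overhead: ×1.01. → 3746.2 Mb.
At 215 Mbps: 3746.2 / 215 = 17.4 s ≈ 17.4 seconds.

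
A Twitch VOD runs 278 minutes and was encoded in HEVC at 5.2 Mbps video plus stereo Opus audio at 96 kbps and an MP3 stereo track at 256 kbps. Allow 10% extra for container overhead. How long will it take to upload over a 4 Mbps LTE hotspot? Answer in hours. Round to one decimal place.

7.1 hours

278 min = 16680 s
Audio total: 96 + 256 = 352 kbps = 0.352 Mbps.
Total bitrate: 5.552 Mbps.
File: 5.552 Mbps × 16680 s = 92607.4 Mb.
With 10% container overhead: ×1.10. → 101868.1 Mb.
At 4 Mbps: 101868.1 / 4 = 25467.0 s ≈ 7.07 hours.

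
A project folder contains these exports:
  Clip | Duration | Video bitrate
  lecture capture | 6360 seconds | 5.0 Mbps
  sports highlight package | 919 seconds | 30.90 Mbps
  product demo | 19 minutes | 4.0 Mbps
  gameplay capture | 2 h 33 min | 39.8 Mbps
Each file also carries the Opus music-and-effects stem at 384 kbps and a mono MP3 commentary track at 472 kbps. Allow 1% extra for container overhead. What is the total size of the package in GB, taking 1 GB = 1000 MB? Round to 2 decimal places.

Audio total: 384 + 472 = 856 kbps = 0.856 Mbps.
lecture capture: 5.856 Mbps × 6360 s × 1.01 = 37616.6 Mb
sports highlight package: 31.756 Mbps × 919 s × 1.01 = 29475.6 Mb
product demo: 4.856 Mbps × 1140 s × 1.01 = 5591.2 Mb
gameplay capture: 40.656 Mbps × 9180 s × 1.01 = 376954.3 Mb
Total: 449637.7 Mb = 56204.7 MB.
= 56.20 GB.

56.20 GB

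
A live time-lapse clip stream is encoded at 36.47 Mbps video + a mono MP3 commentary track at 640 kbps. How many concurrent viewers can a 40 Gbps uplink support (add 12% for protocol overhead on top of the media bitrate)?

962

Audio: 640 kbps = 0.640 Mbps.
Per-viewer media rate: 37.110 Mbps.
On the wire with 12% overhead: 41.563 Mbps.
40 Gbps = 40,000 Mbps; 40,000 / 41.563 = 962.39 → 962 viewers.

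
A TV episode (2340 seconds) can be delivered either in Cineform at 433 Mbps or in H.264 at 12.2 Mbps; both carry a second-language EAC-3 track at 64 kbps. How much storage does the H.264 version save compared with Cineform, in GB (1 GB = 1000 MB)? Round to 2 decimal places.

Audio: 64 kbps = 0.064 Mbps.
Cineform: 433.064 Mbps × 2340 s = 1013369.8 Mb = 126.671 GB.
H.264: 12.264 Mbps × 2340 s = 28697.8 Mb = 3.587 GB.
Saving: 126.671 − 3.587 = 123.084 GB.

123.08 GB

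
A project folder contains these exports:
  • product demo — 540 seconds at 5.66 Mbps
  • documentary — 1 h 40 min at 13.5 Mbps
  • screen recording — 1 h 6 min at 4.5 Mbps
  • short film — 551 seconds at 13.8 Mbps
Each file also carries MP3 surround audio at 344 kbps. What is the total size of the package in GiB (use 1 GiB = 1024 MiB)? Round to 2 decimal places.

13.19 GiB

Audio: 344 kbps = 0.344 Mbps.
product demo: 6.004 Mbps × 540 s = 3242.2 Mb
documentary: 13.844 Mbps × 6000 s = 83064.0 Mb
screen recording: 4.844 Mbps × 3960 s = 19182.2 Mb
short film: 14.144 Mbps × 551 s = 7793.3 Mb
Total: 113281.7 Mb = 14160.2 MB.
= 13.19 GiB.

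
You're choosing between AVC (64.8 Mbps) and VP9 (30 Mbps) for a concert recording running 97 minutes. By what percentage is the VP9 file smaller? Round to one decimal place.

97 min = 5820 s
AVC: 64.800 Mbps × 5820 s = 377136.0 Mb = 43.904 GiB.
VP9: 30.000 Mbps × 5820 s = 174600.0 Mb = 20.326 GiB.
Reduction: (1 − 20.326/43.904) × 100 = 53.70%.

53.7%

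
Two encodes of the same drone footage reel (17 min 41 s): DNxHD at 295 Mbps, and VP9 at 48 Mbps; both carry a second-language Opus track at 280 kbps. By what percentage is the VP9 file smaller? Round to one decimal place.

83.6%

17 min 41 s = 1061 s
Audio: 280 kbps = 0.280 Mbps.
DNxHD: 295.280 Mbps × 1061 s = 313292.1 Mb = 36.472 GiB.
VP9: 48.280 Mbps × 1061 s = 51225.1 Mb = 5.963 GiB.
Reduction: (1 − 5.963/36.472) × 100 = 83.65%.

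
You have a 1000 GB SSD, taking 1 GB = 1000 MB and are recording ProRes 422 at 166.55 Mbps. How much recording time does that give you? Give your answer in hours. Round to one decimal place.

Capacity: 1000 GB = 8,000,000 Mb.
Recording time: 8,000,000 / 166.550 = 48,034 s ≈ 13.3 hours.

13.3 hours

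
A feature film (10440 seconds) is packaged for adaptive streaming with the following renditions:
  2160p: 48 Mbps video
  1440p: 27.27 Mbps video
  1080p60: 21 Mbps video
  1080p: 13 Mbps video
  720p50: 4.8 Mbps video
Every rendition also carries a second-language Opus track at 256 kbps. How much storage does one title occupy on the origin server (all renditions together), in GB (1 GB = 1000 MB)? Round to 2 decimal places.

150.53 GB

Audio: 256 kbps = 0.256 Mbps.
Sum of rendition bitrates: (48+0.256) + (27.27+0.256) + (21+0.256) + (13+0.256) + (4.8+0.256) = 115.350 Mbps.
× 10440 s = 1,204,254 Mb = 150,532 MB = 150.5 GB.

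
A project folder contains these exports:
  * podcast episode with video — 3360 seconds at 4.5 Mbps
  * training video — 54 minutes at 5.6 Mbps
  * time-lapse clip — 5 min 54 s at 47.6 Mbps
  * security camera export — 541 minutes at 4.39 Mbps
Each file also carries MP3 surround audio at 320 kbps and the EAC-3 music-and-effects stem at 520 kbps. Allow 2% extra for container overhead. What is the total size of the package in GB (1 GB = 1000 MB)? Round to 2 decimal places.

28.78 GB

Audio total: 320 + 520 = 840 kbps = 0.840 Mbps.
podcast episode with video: 5.340 Mbps × 3360 s × 1.02 = 18301.2 Mb
training video: 6.440 Mbps × 3240 s × 1.02 = 21282.9 Mb
time-lapse clip: 48.440 Mbps × 354 s × 1.02 = 17490.7 Mb
security camera export: 5.230 Mbps × 32460 s × 1.02 = 173161.1 Mb
Total: 230236.0 Mb = 28779.5 MB.
= 28.78 GB.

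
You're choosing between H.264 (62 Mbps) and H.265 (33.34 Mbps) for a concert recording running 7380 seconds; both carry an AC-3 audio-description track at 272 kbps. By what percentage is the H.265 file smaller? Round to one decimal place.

46.0%

Audio: 272 kbps = 0.272 Mbps.
H.264: 62.272 Mbps × 7380 s = 459567.4 Mb = 53.501 GiB.
H.265: 33.612 Mbps × 7380 s = 248056.6 Mb = 28.878 GiB.
Reduction: (1 − 28.878/53.501) × 100 = 46.02%.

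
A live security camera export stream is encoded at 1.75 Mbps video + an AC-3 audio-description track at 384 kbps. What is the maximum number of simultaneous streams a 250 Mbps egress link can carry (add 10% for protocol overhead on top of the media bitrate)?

Audio: 384 kbps = 0.384 Mbps.
Per-viewer media rate: 2.134 Mbps.
On the wire with 10% overhead: 2.347 Mbps.
250 Mbps = 250.0 Mbps; 250.0 / 2.347 = 106.50 → 106 viewers.

106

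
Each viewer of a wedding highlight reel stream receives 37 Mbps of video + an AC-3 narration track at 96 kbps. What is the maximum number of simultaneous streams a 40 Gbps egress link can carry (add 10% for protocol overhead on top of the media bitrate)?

980

Audio: 96 kbps = 0.096 Mbps.
Per-viewer media rate: 37.096 Mbps.
On the wire with 10% overhead: 40.806 Mbps.
40 Gbps = 40,000 Mbps; 40,000 / 40.806 = 980.26 → 980 viewers.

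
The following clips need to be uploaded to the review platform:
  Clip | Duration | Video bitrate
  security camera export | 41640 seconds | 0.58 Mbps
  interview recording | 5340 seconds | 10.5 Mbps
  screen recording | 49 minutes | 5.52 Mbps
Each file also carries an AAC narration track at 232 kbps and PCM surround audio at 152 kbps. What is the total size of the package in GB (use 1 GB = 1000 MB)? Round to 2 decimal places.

Audio total: 232 + 152 = 384 kbps = 0.384 Mbps.
security camera export: 0.964 Mbps × 41640 s = 40141.0 Mb
interview recording: 10.884 Mbps × 5340 s = 58120.6 Mb
screen recording: 5.904 Mbps × 2940 s = 17357.8 Mb
Total: 115619.3 Mb = 14452.4 MB.
= 14.45 GB.

14.45 GB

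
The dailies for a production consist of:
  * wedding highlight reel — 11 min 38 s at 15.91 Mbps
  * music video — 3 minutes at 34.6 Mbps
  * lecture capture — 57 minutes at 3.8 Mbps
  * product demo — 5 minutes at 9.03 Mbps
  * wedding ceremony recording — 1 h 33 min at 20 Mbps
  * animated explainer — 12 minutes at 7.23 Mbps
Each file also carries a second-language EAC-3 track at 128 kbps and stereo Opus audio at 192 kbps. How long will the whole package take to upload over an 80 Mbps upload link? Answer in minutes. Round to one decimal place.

31.9 minutes

Audio total: 128 + 192 = 320 kbps = 0.320 Mbps.
wedding highlight reel: 16.230 Mbps × 698 s = 11328.5 Mb
music video: 34.920 Mbps × 180 s = 6285.6 Mb
lecture capture: 4.120 Mbps × 3420 s = 14090.4 Mb
product demo: 9.350 Mbps × 300 s = 2805.0 Mb
wedding ceremony recording: 20.320 Mbps × 5580 s = 113385.6 Mb
animated explainer: 7.550 Mbps × 720 s = 5436.0 Mb
Total: 153331.1 Mb = 19166.4 MB.
At 80 Mbps: 153331.1 / 80 = 1917 s ≈ 31.9 minutes.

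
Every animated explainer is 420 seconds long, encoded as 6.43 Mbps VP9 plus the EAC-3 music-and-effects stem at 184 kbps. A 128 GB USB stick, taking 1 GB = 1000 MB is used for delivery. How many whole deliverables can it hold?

368

Audio: 184 kbps = 0.184 Mbps.
Total bitrate: 6.614 Mbps.
Per item: 6.614 Mbps × 420 s = 2,778 Mb = 347.2 MB.
Capacity: 128 GB = 1,024,000 Mb; 368.63 items → 368 complete.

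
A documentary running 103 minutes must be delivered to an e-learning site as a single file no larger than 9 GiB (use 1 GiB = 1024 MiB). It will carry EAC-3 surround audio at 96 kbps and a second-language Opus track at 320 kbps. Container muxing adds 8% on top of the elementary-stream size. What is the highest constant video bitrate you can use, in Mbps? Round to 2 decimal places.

11.17 Mbps

Budget: 9 GiB = 77309.4 Mb.
Stream payload after overhead: 77309.4 / 1.08 = 71582.8 Mb.
103 min = 6180 s
Total bitrate budget: 71582.8 Mb / 6180 s = 11.583 Mbps.
Audio total: 96 + 320 = 416 kbps = 0.416 Mbps.
Video: 11.583 − 0.416 = 11.167 Mbps.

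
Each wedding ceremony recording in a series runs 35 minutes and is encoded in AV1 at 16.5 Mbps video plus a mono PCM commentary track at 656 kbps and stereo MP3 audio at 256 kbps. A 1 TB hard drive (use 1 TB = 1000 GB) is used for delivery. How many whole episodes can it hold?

218

35 min = 2100 s
Audio total: 656 + 256 = 912 kbps = 0.912 Mbps.
Total bitrate: 17.412 Mbps.
Per item: 17.412 Mbps × 2100 s = 36,565 Mb = 4,571 MB.
Capacity: 1 TB = 8,000,000 Mb; 218.79 items → 218 complete.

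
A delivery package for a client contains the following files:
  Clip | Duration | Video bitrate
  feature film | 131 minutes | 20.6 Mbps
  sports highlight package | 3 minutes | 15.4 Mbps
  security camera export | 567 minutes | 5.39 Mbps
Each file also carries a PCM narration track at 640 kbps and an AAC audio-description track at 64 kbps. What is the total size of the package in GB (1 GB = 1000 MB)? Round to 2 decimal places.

47.21 GB

Audio total: 640 + 64 = 704 kbps = 0.704 Mbps.
feature film: 21.304 Mbps × 7860 s = 167449.4 Mb
sports highlight package: 16.104 Mbps × 180 s = 2898.7 Mb
security camera export: 6.094 Mbps × 34020 s = 207317.9 Mb
Total: 377666.0 Mb = 47208.3 MB.
= 47.21 GB.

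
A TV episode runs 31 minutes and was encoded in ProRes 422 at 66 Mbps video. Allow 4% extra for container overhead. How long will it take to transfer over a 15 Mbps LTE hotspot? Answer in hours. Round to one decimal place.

31 min = 1860 s
File: 66.000 Mbps × 1860 s = 122760.0 Mb.
With 4% container overhead: ×1.04. → 127670.4 Mb.
At 15 Mbps: 127670.4 / 15 = 8511.4 s ≈ 2.36 hours.

2.4 hours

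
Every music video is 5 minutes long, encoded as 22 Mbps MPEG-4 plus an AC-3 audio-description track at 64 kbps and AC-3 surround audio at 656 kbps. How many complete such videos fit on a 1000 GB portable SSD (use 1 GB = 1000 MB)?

5 min = 300 s
Audio total: 64 + 656 = 720 kbps = 0.720 Mbps.
Total bitrate: 22.720 Mbps.
Per item: 22.720 Mbps × 300 s = 6,816 Mb = 852.0 MB.
Capacity: 1000 GB = 8,000,000 Mb; 1173.71 items → 1173 complete.

1173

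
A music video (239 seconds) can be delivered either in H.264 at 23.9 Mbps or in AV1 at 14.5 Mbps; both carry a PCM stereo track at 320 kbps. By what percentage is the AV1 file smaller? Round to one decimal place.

38.8%

Audio: 320 kbps = 0.320 Mbps.
H.264: 24.220 Mbps × 239 s = 5788.6 Mb = 0.724 GB.
AV1: 14.820 Mbps × 239 s = 3542.0 Mb = 0.443 GB.
Reduction: (1 − 0.443/0.724) × 100 = 38.81%.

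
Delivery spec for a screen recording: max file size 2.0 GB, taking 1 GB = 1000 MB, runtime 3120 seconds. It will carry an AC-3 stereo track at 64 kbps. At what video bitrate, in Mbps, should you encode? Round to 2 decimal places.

5.06 Mbps

Budget: 2.0 GB = 16000.0 Mb.
Total bitrate budget: 16000.0 Mb / 3120 s = 5.128 Mbps.
Audio: 64 kbps = 0.064 Mbps.
Video: 5.128 − 0.064 = 5.064 Mbps.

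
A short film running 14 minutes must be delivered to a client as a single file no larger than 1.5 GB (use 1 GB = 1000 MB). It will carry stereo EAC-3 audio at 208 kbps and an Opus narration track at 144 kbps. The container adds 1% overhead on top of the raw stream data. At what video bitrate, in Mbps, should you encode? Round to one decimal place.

13.8 Mbps

Budget: 1.5 GB = 12000.0 Mb.
Stream payload after overhead: 12000.0 / 1.01 = 11881.2 Mb.
14 min = 840 s
Total bitrate budget: 11881.2 Mb / 840 s = 14.144 Mbps.
Audio total: 208 + 144 = 352 kbps = 0.352 Mbps.
Video: 14.144 − 0.352 = 13.792 Mbps.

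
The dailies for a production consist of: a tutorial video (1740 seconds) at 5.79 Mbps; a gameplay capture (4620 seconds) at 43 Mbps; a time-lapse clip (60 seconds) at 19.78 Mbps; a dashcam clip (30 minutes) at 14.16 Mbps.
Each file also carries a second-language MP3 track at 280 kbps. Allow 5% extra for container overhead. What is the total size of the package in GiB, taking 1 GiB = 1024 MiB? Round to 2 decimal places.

Audio: 280 kbps = 0.280 Mbps.
tutorial video: 6.070 Mbps × 1740 s × 1.05 = 11089.9 Mb
gameplay capture: 43.280 Mbps × 4620 s × 1.05 = 209951.3 Mb
time-lapse clip: 20.060 Mbps × 60 s × 1.05 = 1263.8 Mb
dashcam clip: 14.440 Mbps × 1800 s × 1.05 = 27291.6 Mb
Total: 249596.5 Mb = 31199.6 MB.
= 29.06 GiB.

29.06 GiB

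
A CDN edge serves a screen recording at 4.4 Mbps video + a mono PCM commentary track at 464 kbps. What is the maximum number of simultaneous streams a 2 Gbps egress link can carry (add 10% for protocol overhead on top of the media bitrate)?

373

Audio: 464 kbps = 0.464 Mbps.
Per-viewer media rate: 4.864 Mbps.
On the wire with 10% overhead: 5.350 Mbps.
2 Gbps = 2,000 Mbps; 2,000 / 5.350 = 373.80 → 373 viewers.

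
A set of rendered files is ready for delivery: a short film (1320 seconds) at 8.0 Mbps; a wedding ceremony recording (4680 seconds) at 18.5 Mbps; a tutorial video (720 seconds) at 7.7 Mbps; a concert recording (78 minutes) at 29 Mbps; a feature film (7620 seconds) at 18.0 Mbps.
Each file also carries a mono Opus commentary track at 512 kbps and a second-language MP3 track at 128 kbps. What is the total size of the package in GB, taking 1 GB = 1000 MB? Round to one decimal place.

Audio total: 512 + 128 = 640 kbps = 0.640 Mbps.
short film: 8.640 Mbps × 1320 s = 11404.8 Mb
wedding ceremony recording: 19.140 Mbps × 4680 s = 89575.2 Mb
tutorial video: 8.340 Mbps × 720 s = 6004.8 Mb
concert recording: 29.640 Mbps × 4680 s = 138715.2 Mb
feature film: 18.640 Mbps × 7620 s = 142036.8 Mb
Total: 387736.8 Mb = 48467.1 MB.
= 48.47 GB.

48.5 GB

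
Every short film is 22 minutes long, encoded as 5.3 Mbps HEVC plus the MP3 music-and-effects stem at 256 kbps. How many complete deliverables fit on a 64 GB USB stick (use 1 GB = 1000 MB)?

22 min = 1320 s
Audio: 256 kbps = 0.256 Mbps.
Total bitrate: 5.556 Mbps.
Per item: 5.556 Mbps × 1320 s = 7,334 Mb = 916.7 MB.
Capacity: 64 GB = 512,000 Mb; 69.81 items → 69 complete.

69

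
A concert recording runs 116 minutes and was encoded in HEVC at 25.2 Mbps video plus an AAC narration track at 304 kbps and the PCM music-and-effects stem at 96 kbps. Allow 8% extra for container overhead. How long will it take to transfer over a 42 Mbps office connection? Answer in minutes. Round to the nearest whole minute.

116 min = 6960 s
Audio total: 304 + 96 = 400 kbps = 0.400 Mbps.
Total bitrate: 25.600 Mbps.
File: 25.600 Mbps × 6960 s = 178176.0 Mb.
With 8% container overhead: ×1.08. → 192430.1 Mb.
At 42 Mbps: 192430.1 / 42 = 4581.7 s ≈ 76.4 minutes.

76 minutes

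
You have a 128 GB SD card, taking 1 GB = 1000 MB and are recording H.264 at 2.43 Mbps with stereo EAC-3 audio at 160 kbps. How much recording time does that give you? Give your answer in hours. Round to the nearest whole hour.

Audio: 160 kbps = 0.160 Mbps.
Total bitrate: 2.43 + 0.160 = 2.590 Mbps.
Capacity: 128 GB = 1,024,000 Mb.
Recording time: 1,024,000 / 2.590 = 395,367 s ≈ 110 hours.

110 hours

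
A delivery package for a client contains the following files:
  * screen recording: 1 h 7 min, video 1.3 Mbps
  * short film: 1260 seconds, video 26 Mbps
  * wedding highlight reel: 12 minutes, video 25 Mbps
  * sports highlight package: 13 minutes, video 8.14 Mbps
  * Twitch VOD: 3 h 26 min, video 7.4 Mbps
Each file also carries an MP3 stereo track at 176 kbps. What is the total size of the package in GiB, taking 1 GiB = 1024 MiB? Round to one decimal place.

Audio: 176 kbps = 0.176 Mbps.
screen recording: 1.476 Mbps × 4020 s = 5933.5 Mb
short film: 26.176 Mbps × 1260 s = 32981.8 Mb
wedding highlight reel: 25.176 Mbps × 720 s = 18126.7 Mb
sports highlight package: 8.316 Mbps × 780 s = 6486.5 Mb
Twitch VOD: 7.576 Mbps × 12360 s = 93639.4 Mb
Total: 157167.8 Mb = 19646.0 MB.
= 18.30 GiB.

18.3 GiB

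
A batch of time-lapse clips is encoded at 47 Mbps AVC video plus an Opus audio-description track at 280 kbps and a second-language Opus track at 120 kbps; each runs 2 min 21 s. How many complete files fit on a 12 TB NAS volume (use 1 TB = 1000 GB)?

2 min 21 s = 141 s
Audio total: 280 + 120 = 400 kbps = 0.400 Mbps.
Total bitrate: 47.400 Mbps.
Per item: 47.400 Mbps × 141 s = 6,683 Mb = 835.4 MB.
Capacity: 12 TB = 96,000,000 Mb; 14363.95 items → 14363 complete.

14363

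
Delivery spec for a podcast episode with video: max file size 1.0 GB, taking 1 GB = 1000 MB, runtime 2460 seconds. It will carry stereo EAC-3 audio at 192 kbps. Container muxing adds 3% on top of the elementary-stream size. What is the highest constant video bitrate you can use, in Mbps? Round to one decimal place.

Budget: 1.0 GB = 8000.0 Mb.
Stream payload after overhead: 8000.0 / 1.03 = 7767.0 Mb.
Total bitrate budget: 7767.0 Mb / 2460 s = 3.157 Mbps.
Audio: 192 kbps = 0.192 Mbps.
Video: 3.157 − 0.192 = 2.965 Mbps.

3.0 Mbps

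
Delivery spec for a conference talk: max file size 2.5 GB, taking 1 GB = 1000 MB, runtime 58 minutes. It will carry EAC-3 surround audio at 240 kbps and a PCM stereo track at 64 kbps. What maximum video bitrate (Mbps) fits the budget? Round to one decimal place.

Budget: 2.5 GB = 20000.0 Mb.
58 min = 3480 s
Total bitrate budget: 20000.0 Mb / 3480 s = 5.747 Mbps.
Audio total: 240 + 64 = 304 kbps = 0.304 Mbps.
Video: 5.747 − 0.304 = 5.443 Mbps.

5.4 Mbps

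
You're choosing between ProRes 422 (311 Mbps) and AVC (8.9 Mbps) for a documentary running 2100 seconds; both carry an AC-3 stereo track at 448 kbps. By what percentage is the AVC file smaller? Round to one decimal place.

97.0%

Audio: 448 kbps = 0.448 Mbps.
ProRes 422: 311.448 Mbps × 2100 s = 654040.8 Mb = 76.140 GiB.
AVC: 9.348 Mbps × 2100 s = 19630.8 Mb = 2.285 GiB.
Reduction: (1 − 2.285/76.140) × 100 = 97.00%.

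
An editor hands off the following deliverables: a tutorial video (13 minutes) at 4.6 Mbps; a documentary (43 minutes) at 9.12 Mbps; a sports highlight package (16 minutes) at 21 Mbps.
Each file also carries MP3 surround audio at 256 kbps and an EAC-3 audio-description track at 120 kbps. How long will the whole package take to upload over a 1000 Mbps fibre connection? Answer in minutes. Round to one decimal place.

Audio total: 256 + 120 = 376 kbps = 0.376 Mbps.
tutorial video: 4.976 Mbps × 780 s = 3881.3 Mb
documentary: 9.496 Mbps × 2580 s = 24499.7 Mb
sports highlight package: 21.376 Mbps × 960 s = 20521.0 Mb
Total: 48901.9 Mb = 6112.7 MB.
At 1000 Mbps: 48901.9 / 1000 = 49 s ≈ 0.815 minutes.

0.8 minutes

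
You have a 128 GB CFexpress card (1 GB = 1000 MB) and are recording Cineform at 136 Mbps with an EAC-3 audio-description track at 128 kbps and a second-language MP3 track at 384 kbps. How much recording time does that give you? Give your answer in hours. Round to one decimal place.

2.1 hours

Audio total: 128 + 384 = 512 kbps = 0.512 Mbps.
Total bitrate: 136 + 0.512 = 136.512 Mbps.
Capacity: 128 GB = 1,024,000 Mb.
Recording time: 1,024,000 / 136.512 = 7,501 s ≈ 2.08 hours.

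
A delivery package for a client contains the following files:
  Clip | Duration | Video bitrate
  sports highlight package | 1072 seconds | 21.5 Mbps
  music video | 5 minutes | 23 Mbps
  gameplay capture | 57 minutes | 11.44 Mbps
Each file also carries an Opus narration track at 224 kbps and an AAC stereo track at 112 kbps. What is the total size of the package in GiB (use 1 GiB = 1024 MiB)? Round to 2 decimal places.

8.23 GiB

Audio total: 224 + 112 = 336 kbps = 0.336 Mbps.
sports highlight package: 21.836 Mbps × 1072 s = 23408.2 Mb
music video: 23.336 Mbps × 300 s = 7000.8 Mb
gameplay capture: 11.776 Mbps × 3420 s = 40273.9 Mb
Total: 70682.9 Mb = 8835.4 MB.
= 8.229 GiB.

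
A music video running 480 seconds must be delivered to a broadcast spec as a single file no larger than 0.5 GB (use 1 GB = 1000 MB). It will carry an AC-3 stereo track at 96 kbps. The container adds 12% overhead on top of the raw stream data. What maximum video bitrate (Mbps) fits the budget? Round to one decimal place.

Budget: 0.5 GB = 4000.0 Mb.
Stream payload after overhead: 4000.0 / 1.12 = 3571.4 Mb.
Total bitrate budget: 3571.4 Mb / 480 s = 7.440 Mbps.
Audio: 96 kbps = 0.096 Mbps.
Video: 7.440 − 0.096 = 7.344 Mbps.

7.3 Mbps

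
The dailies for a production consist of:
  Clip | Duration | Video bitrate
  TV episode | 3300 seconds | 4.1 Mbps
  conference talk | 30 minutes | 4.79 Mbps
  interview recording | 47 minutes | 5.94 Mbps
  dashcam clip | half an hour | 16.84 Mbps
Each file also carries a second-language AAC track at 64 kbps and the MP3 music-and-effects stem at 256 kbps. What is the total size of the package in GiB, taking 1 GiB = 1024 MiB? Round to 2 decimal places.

Audio total: 64 + 256 = 320 kbps = 0.320 Mbps.
TV episode: 4.420 Mbps × 3300 s = 14586.0 Mb
conference talk: 5.110 Mbps × 1800 s = 9198.0 Mb
interview recording: 6.260 Mbps × 2820 s = 17653.2 Mb
dashcam clip: 17.160 Mbps × 1800 s = 30888.0 Mb
Total: 72325.2 Mb = 9040.6 MB.
= 8.420 GiB.

8.42 GiB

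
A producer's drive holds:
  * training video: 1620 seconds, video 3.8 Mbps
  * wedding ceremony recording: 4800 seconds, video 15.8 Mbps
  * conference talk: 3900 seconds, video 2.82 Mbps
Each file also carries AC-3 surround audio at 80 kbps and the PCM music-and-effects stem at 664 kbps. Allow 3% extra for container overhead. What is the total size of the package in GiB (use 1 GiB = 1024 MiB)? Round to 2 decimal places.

12.07 GiB

Audio total: 80 + 664 = 744 kbps = 0.744 Mbps.
training video: 4.544 Mbps × 1620 s × 1.03 = 7582.1 Mb
wedding ceremony recording: 16.544 Mbps × 4800 s × 1.03 = 81793.5 Mb
conference talk: 3.564 Mbps × 3900 s × 1.03 = 14316.6 Mb
Total: 103692.2 Mb = 12961.5 MB.
= 12.07 GiB.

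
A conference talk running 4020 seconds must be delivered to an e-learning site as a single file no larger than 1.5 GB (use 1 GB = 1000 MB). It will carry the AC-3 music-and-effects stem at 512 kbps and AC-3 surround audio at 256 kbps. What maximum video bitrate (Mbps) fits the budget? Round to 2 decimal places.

Budget: 1.5 GB = 12000.0 Mb.
Total bitrate budget: 12000.0 Mb / 4020 s = 2.985 Mbps.
Audio total: 512 + 256 = 768 kbps = 0.768 Mbps.
Video: 2.985 − 0.768 = 2.217 Mbps.

2.22 Mbps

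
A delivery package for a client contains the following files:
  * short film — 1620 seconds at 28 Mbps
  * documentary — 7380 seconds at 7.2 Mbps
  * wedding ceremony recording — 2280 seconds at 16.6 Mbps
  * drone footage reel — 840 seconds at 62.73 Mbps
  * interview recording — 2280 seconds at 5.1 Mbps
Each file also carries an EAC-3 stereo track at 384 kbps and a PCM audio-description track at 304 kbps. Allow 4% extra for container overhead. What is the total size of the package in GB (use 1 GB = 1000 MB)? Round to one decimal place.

Audio total: 384 + 304 = 688 kbps = 0.688 Mbps.
short film: 28.688 Mbps × 1620 s × 1.04 = 48333.5 Mb
documentary: 7.888 Mbps × 7380 s × 1.04 = 60542.0 Mb
wedding ceremony recording: 17.288 Mbps × 2280 s × 1.04 = 40993.3 Mb
drone footage reel: 63.418 Mbps × 840 s × 1.04 = 55402.0 Mb
interview recording: 5.788 Mbps × 2280 s × 1.04 = 13724.5 Mb
Total: 218995.3 Mb = 27374.4 MB.
= 27.37 GB.

27.4 GB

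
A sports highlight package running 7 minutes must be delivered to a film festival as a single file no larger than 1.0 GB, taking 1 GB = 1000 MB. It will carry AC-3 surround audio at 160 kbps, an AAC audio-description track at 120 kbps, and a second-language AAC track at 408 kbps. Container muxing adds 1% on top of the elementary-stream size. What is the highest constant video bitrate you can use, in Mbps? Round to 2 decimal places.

Budget: 1.0 GB = 8000.0 Mb.
Stream payload after overhead: 8000.0 / 1.01 = 7920.8 Mb.
7 min = 420 s
Total bitrate budget: 7920.8 Mb / 420 s = 18.859 Mbps.
Audio total: 160 + 120 + 408 = 688 kbps = 0.688 Mbps.
Video: 18.859 − 0.688 = 18.171 Mbps.

18.17 Mbps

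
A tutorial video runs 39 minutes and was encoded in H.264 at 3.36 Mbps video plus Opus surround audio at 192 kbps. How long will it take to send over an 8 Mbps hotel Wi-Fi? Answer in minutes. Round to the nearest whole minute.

17 minutes

39 min = 2340 s
Audio: 192 kbps = 0.192 Mbps.
Total bitrate: 3.552 Mbps.
File: 3.552 Mbps × 2340 s = 8311.7 Mb.
At 8 Mbps: 8311.7 / 8 = 1039.0 s ≈ 17.3 minutes.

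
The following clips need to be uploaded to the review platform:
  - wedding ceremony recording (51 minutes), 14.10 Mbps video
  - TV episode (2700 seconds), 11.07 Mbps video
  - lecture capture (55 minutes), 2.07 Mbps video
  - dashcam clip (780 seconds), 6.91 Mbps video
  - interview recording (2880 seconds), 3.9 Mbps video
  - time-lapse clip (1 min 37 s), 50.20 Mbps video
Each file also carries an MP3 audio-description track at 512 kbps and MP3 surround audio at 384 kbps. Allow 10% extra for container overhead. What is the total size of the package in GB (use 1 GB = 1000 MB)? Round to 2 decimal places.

Audio total: 512 + 384 = 896 kbps = 0.896 Mbps.
wedding ceremony recording: 14.996 Mbps × 3060 s × 1.10 = 50476.5 Mb
TV episode: 11.966 Mbps × 2700 s × 1.10 = 35539.0 Mb
lecture capture: 2.966 Mbps × 3300 s × 1.10 = 10766.6 Mb
dashcam clip: 7.806 Mbps × 780 s × 1.10 = 6697.5 Mb
interview recording: 4.796 Mbps × 2880 s × 1.10 = 15193.7 Mb
time-lapse clip: 51.096 Mbps × 97 s × 1.10 = 5451.9 Mb
Total: 124125.4 Mb = 15515.7 MB.
= 15.52 GB.

15.52 GB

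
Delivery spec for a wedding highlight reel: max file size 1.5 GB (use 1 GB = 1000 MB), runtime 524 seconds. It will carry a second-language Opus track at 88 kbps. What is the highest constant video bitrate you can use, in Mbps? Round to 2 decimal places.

Budget: 1.5 GB = 12000.0 Mb.
Total bitrate budget: 12000.0 Mb / 524 s = 22.901 Mbps.
Audio: 88 kbps = 0.088 Mbps.
Video: 22.901 − 0.088 = 22.813 Mbps.

22.81 Mbps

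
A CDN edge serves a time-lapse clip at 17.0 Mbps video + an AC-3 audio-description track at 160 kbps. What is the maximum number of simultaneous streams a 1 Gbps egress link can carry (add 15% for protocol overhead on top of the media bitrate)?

Audio: 160 kbps = 0.160 Mbps.
Per-viewer media rate: 17.160 Mbps.
On the wire with 15% overhead: 19.734 Mbps.
1 Gbps = 1,000 Mbps; 1,000 / 19.734 = 50.67 → 50 viewers.

50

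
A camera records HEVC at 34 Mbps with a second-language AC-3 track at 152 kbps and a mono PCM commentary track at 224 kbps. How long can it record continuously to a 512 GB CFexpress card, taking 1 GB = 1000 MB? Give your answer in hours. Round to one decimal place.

Audio total: 152 + 224 = 376 kbps = 0.376 Mbps.
Total bitrate: 34 + 0.376 = 34.376 Mbps.
Capacity: 512 GB = 4,096,000 Mb.
Recording time: 4,096,000 / 34.376 = 119,153 s ≈ 33.1 hours.

33.1 hours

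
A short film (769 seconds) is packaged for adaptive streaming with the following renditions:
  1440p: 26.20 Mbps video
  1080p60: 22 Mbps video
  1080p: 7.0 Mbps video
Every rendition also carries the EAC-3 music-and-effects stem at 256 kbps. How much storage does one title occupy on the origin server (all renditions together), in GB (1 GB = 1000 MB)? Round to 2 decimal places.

Audio: 256 kbps = 0.256 Mbps.
Sum of rendition bitrates: (26.20+0.256) + (22+0.256) + (7.0+0.256) = 55.968 Mbps.
× 769 s = 43,039 Mb = 5,380 MB = 5.380 GB.

5.38 GB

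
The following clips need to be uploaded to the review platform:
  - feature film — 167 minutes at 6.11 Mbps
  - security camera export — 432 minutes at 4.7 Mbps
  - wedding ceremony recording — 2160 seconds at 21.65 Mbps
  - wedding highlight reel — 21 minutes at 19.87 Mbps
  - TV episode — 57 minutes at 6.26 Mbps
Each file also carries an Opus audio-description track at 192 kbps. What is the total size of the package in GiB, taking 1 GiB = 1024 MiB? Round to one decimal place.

Audio: 192 kbps = 0.192 Mbps.
feature film: 6.302 Mbps × 10020 s = 63146.0 Mb
security camera export: 4.892 Mbps × 25920 s = 126800.6 Mb
wedding ceremony recording: 21.842 Mbps × 2160 s = 47178.7 Mb
wedding highlight reel: 20.062 Mbps × 1260 s = 25278.1 Mb
TV episode: 6.452 Mbps × 3420 s = 22065.8 Mb
Total: 284469.4 Mb = 35558.7 MB.
= 33.12 GiB.

33.1 GiB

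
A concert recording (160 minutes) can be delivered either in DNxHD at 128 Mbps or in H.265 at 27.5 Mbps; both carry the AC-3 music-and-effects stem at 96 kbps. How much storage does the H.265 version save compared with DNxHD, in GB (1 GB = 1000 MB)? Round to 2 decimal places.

120.60 GB

160 min = 9600 s
Audio: 96 kbps = 0.096 Mbps.
DNxHD: 128.096 Mbps × 9600 s = 1229721.6 Mb = 153.715 GB.
H.265: 27.596 Mbps × 9600 s = 264921.6 Mb = 33.115 GB.
Saving: 153.715 − 33.115 = 120.600 GB.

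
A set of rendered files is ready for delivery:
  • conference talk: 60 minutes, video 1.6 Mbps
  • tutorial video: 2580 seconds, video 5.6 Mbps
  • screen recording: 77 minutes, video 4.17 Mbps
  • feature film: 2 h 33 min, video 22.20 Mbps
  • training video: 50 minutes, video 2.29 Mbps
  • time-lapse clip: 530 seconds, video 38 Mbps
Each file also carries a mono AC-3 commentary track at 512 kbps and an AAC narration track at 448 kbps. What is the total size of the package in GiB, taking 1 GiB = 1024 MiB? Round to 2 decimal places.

34.09 GiB

Audio total: 512 + 448 = 960 kbps = 0.960 Mbps.
conference talk: 2.560 Mbps × 3600 s = 9216.0 Mb
tutorial video: 6.560 Mbps × 2580 s = 16924.8 Mb
screen recording: 5.130 Mbps × 4620 s = 23700.6 Mb
feature film: 23.160 Mbps × 9180 s = 212608.8 Mb
training video: 3.250 Mbps × 3000 s = 9750.0 Mb
time-lapse clip: 38.960 Mbps × 530 s = 20648.8 Mb
Total: 292849.0 Mb = 36606.1 MB.
= 34.09 GiB.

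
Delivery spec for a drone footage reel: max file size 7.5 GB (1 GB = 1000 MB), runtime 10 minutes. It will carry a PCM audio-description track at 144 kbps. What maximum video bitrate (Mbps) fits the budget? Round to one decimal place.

Budget: 7.5 GB = 60000.0 Mb.
10 min = 600 s
Total bitrate budget: 60000.0 Mb / 600 s = 100.000 Mbps.
Audio: 144 kbps = 0.144 Mbps.
Video: 100.000 − 0.144 = 99.856 Mbps.

99.9 Mbps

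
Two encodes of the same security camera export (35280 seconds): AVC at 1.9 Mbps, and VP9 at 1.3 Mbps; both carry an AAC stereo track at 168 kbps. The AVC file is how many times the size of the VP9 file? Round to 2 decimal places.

1.41

Audio: 168 kbps = 0.168 Mbps.
AVC: 2.068 Mbps × 35280 s = 72959.0 Mb = 8.494 GiB.
VP9: 1.468 Mbps × 35280 s = 51791.0 Mb = 6.029 GiB.
Ratio: 8.494 / 6.029 = 1.409.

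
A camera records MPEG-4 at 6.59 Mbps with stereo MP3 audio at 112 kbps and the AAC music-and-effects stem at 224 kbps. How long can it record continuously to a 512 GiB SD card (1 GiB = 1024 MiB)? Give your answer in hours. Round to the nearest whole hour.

176 hours

Audio total: 112 + 224 = 336 kbps = 0.336 Mbps.
Total bitrate: 6.59 + 0.336 = 6.926 Mbps.
Capacity: 512 GiB = 4,398,047 Mb.
Recording time: 4,398,047 / 6.926 = 635,005 s ≈ 176 hours.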